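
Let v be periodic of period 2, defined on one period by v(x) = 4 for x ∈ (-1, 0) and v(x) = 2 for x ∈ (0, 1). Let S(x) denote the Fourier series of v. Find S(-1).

3

At x = -1 the one-sided limits are v(-1^-) = 2 and v(-1^+) = 4.
By Dirichlet's theorem the series converges to their average, [(2) + (4)]/2 = 3.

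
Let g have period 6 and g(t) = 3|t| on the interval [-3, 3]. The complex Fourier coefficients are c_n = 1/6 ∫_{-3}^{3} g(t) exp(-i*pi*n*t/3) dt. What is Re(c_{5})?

-18/(25*pi**2)

Since g is real-valued, Re(c_{5}) = 1/6 ∫_{-3}^{3} g(t) cos(5*pi*t/3) dt = a_{5}/2.
g is even and cos(5*pi*t/3) is even, so the integrand is even: ∫_{-3}^{3} g(t) cos(5*pi*t/3) dt = 2∫_0^{3} g(t) cos(5*pi*t/3) dt.
Integrating by parts (boundary term plus one more integral), an antiderivative of (3*t) cos(5*pi*t/3) is 9*t*sin(5*pi*t/3)/(5*pi) + 27*cos(5*pi*t/3)/(25*pi**2); evaluating from 0 to 3: ∫_{0}^{3} (3*t) cos(5*pi*t/3) dt = (-27/(25*pi**2)) - (27/(25*pi**2)) = -54/(25*pi**2).
So ∫_{-3}^{3} g(t) cos(5*pi*t/3) dt = -108/(25*pi**2).
Hence Re(c_{5}) = (1/6)·(-108/(25*pi**2)) = -18/(25*pi**2).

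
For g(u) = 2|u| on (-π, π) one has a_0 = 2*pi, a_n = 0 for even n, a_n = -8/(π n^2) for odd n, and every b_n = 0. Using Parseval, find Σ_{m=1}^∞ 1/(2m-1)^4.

pi**4/96

Parseval: a_0^2/2 + Σ a_n^2 = (1/π) ∫_{-π}^{π} g(u)^2 du = 8*pi**2/3.
Subtract a_0^2/2 = 2*pi**2: Σ a_n^2 = 2*pi**2/3.
Only odd n contribute, with a_n^2 = 64/(π^2 n^4), so Σ_{m≥1} 1/(2m-1)^4 = π^2·(2*pi**2/3)/64 = pi**4/96.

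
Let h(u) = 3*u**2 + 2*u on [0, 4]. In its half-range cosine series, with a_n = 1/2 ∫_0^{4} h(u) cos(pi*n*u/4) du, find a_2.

a_2 = 1/2 ∫_0^{4} (3*u**2 + 2*u) cos(pi*u/2) du.
Integrating by parts twice (tabular method), an antiderivative of (3*u**2 + 2*u) cos(pi*u/2) is 6*u**2*sin(pi*u/2)/pi + 4*u*sin(pi*u/2)/pi + 24*u*cos(pi*u/2)/pi**2 - 48*sin(pi*u/2)/pi**3 + 8*cos(pi*u/2)/pi**2; evaluating from 0 to 4: ∫_{0}^{4} (3*u**2 + 2*u) cos(pi*u/2) du = (104/pi**2) - (8/pi**2) = 96/pi**2.
Hence a_2 = (1/2)·(96/pi**2) = 48/pi**2.

48/pi**2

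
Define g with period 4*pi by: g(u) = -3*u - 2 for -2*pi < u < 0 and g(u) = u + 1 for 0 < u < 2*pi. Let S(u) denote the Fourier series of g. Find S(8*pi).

u = 8*pi differs from u = 0 by 2 full period(s), and the series is 4*pi-periodic.
At u = 0 the one-sided limits are g(0^-) = -2 and g(0^+) = 1.
By Dirichlet's theorem the series converges to their average, [(-2) + (1)]/2 = -1/2.

-1/2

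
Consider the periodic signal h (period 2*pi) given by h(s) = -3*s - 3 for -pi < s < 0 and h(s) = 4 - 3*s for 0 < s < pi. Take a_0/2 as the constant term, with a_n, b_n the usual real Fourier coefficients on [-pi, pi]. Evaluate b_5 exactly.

2*(7 - 3*pi)/(5*pi)

b_5 = 1/pi ∫_{-pi}^{pi} h(s) sin(5*s) ds.
Split the integral at the breakpoints.
Integrating by parts (boundary term plus one more integral), an antiderivative of (-3*s - 3) sin(5*s) is 3*s*cos(5*s)/5 - 3*sin(5*s)/25 + 3*cos(5*s)/5; evaluating from -pi to 0: ∫_{-pi}^{0} (-3*s - 3) sin(5*s) ds = (3/5) - (-3/5 + 3*pi/5) = 6/5 - 3*pi/5.
Integrating by parts (boundary term plus one more integral), an antiderivative of (4 - 3*s) sin(5*s) is 3*s*cos(5*s)/5 - 3*sin(5*s)/25 - 4*cos(5*s)/5; evaluating from 0 to pi: ∫_{0}^{pi} (4 - 3*s) sin(5*s) ds = (4/5 - 3*pi/5) - (-4/5) = 8/5 - 3*pi/5.
Summing the pieces and multiplying by (1/pi) gives b_5 = 2*(7 - 3*pi)/(5*pi).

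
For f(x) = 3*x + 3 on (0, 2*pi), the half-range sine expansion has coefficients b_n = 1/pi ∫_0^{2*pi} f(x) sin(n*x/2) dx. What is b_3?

4/pi + 4

b_3 = 1/pi ∫_0^{2*pi} (3*x + 3) sin(3*x/2) dx.
Integrating by parts (boundary term plus one more integral), an antiderivative of (3*x + 3) sin(3*x/2) is -2*x*cos(3*x/2) + 4*sin(3*x/2)/3 - 2*cos(3*x/2); evaluating from 0 to 2*pi: ∫_{0}^{2*pi} (3*x + 3) sin(3*x/2) dx = (2 + 4*pi) - (-2) = 4 + 4*pi.
Hence b_3 = (1/pi)·(4 + 4*pi) = 4/pi + 4.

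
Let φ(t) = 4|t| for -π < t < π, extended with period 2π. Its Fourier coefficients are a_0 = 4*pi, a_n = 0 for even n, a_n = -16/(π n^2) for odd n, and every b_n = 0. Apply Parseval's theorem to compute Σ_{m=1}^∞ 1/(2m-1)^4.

pi**4/96

Parseval: a_0^2/2 + Σ a_n^2 = (1/π) ∫_{-π}^{π} φ(t)^2 dt = 32*pi**2/3.
Subtract a_0^2/2 = 8*pi**2: Σ a_n^2 = 8*pi**2/3.
Only odd n contribute, with a_n^2 = 256/(π^2 n^4), so Σ_{m≥1} 1/(2m-1)^4 = π^2·(8*pi**2/3)/256 = pi**4/96.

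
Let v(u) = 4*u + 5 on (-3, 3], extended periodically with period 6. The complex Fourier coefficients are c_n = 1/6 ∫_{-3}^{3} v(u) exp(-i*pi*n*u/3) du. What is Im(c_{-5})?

12/(5*pi)

Since v is real-valued, Im(c_{-5}) = -1/6 ∫_{-3}^{3} v(u) sin(-5*pi*u/3) du = b_{5}/2.
Integrating by parts (boundary term plus one more integral), an antiderivative of (4*u + 5) sin(-5*pi*u/3) is 12*u*cos(5*pi*u/3)/(5*pi) - 36*sin(5*pi*u/3)/(25*pi**2) + 3*cos(5*pi*u/3)/pi; evaluating from -3 to 3: ∫_{-3}^{3} (4*u + 5) sin(-5*pi*u/3) du = (-51/(5*pi)) - (21/(5*pi)) = -72/(5*pi).
Hence Im(c_{-5}) = (-1/6)·(-72/(5*pi)) = 12/(5*pi).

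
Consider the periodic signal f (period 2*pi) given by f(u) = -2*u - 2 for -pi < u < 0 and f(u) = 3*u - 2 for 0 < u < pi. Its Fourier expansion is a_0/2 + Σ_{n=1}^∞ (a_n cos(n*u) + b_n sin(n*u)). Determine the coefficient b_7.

1/7

b_7 = 1/pi ∫_{-pi}^{pi} f(u) sin(7*u) du.
Split the integral at the breakpoints.
Integrating by parts (boundary term plus one more integral), an antiderivative of (-2*u - 2) sin(7*u) is 2*u*cos(7*u)/7 - 2*sin(7*u)/49 + 2*cos(7*u)/7; evaluating from -pi to 0: ∫_{-pi}^{0} (-2*u - 2) sin(7*u) du = (2/7) - (-2/7 + 2*pi/7) = 4/7 - 2*pi/7.
Integrating by parts (boundary term plus one more integral), an antiderivative of (3*u - 2) sin(7*u) is -3*u*cos(7*u)/7 + 3*sin(7*u)/49 + 2*cos(7*u)/7; evaluating from 0 to pi: ∫_{0}^{pi} (3*u - 2) sin(7*u) du = (-2/7 + 3*pi/7) - (2/7) = -4/7 + 3*pi/7.
Summing the pieces and multiplying by (1/pi) gives b_7 = 1/7.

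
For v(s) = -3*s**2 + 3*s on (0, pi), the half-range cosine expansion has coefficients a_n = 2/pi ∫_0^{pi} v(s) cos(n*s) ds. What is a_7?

12*(-1 + pi)/(49*pi)

a_7 = 2/pi ∫_0^{pi} (-3*s**2 + 3*s) cos(7*s) ds.
Integrating by parts twice (tabular method), an antiderivative of (-3*s**2 + 3*s) cos(7*s) is -3*s**2*sin(7*s)/7 + 3*s*sin(7*s)/7 - 6*s*cos(7*s)/49 + 6*sin(7*s)/343 + 3*cos(7*s)/49; evaluating from 0 to pi: ∫_{0}^{pi} (-3*s**2 + 3*s) cos(7*s) ds = (-3/49 + 6*pi/49) - (3/49) = -6/49 + 6*pi/49.
Hence a_7 = (2/pi)·(-6/49 + 6*pi/49) = 12*(-1 + pi)/(49*pi).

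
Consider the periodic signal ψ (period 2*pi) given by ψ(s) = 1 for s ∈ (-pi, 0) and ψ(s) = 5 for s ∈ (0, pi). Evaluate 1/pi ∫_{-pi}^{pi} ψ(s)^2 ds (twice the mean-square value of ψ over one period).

1/pi ∫_{-pi}^{pi} ψ(s)^2 ds = 1/pi · (26*pi) = 26.

26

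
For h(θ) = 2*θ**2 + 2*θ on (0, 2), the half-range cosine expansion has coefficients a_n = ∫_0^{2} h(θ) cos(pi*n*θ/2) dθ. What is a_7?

-48/(49*pi**2)

a_7 = ∫_0^{2} (2*θ**2 + 2*θ) cos(7*pi*θ/2) dθ.
Integrating by parts twice (tabular method), an antiderivative of (2*θ**2 + 2*θ) cos(7*pi*θ/2) is 4*θ**2*sin(7*pi*θ/2)/(7*pi) + 4*θ*sin(7*pi*θ/2)/(7*pi) + 16*θ*cos(7*pi*θ/2)/(49*pi**2) - 32*sin(7*pi*θ/2)/(343*pi**3) + 8*cos(7*pi*θ/2)/(49*pi**2); evaluating from 0 to 2: ∫_{0}^{2} (2*θ**2 + 2*θ) cos(7*pi*θ/2) dθ = (-40/(49*pi**2)) - (8/(49*pi**2)) = -48/(49*pi**2).
Hence a_7 = -48/(49*pi**2).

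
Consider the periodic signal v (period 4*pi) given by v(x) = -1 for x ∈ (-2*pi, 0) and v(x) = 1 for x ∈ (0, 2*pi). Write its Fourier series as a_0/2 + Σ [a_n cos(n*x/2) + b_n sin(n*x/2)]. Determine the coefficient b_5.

4/(5*pi)

b_5 = (1/(2*pi)) ∫_{-2*pi}^{2*pi} v(x) sin(5*x/2) dx.
v is odd and sin(5*x/2) is odd, so the integrand is even and b_5 = 1/pi ∫_0^{2*pi} v(x) sin(5*x/2) dx.
Directly, an antiderivative of (1) sin(5*x/2) is -2*cos(5*x/2)/5; evaluating from 0 to 2*pi: ∫_{0}^{2*pi} (1) sin(5*x/2) dx = (2/5) - (-2/5) = 4/5.
Hence b_5 = (1/pi)·(4/5) = 4/(5*pi).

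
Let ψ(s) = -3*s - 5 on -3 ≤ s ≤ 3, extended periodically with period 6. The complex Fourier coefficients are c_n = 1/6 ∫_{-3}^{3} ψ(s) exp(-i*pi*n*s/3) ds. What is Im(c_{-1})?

-9/pi

Since ψ is real-valued, Im(c_{-1}) = -1/6 ∫_{-3}^{3} ψ(s) sin(-pi*s/3) ds = b_{1}/2.
Integrating by parts (boundary term plus one more integral), an antiderivative of (-3*s - 5) sin(-pi*s/3) is -9*s*cos(pi*s/3)/pi + 27*sin(pi*s/3)/pi**2 - 15*cos(pi*s/3)/pi; evaluating from -3 to 3: ∫_{-3}^{3} (-3*s - 5) sin(-pi*s/3) ds = (42/pi) - (-12/pi) = 54/pi.
Hence Im(c_{-1}) = (-1/6)·(54/pi) = -9/pi.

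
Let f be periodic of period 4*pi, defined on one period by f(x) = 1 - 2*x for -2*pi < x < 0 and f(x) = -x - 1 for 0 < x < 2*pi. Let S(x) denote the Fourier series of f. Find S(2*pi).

At x = 2*pi the one-sided limits are f(2*pi^-) = -2*pi - 1 and f(2*pi^+) = 1 + 4*pi.
By Dirichlet's theorem the series converges to their average, [(-2*pi - 1) + (1 + 4*pi)]/2 = pi.

pi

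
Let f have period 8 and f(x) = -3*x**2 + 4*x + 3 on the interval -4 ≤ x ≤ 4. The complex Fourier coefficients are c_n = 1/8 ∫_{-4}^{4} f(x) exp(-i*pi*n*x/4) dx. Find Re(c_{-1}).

96/pi**2

Since f is real-valued, Re(c_{-1}) = 1/8 ∫_{-4}^{4} f(x) cos(-pi*x/4) dx = a_{1}/2.
Integrating by parts twice (tabular method), an antiderivative of (-3*x**2 + 4*x + 3) cos(-pi*x/4) is -12*x**2*sin(pi*x/4)/pi + 16*x*sin(pi*x/4)/pi - 96*x*cos(pi*x/4)/pi**2 + 12*sin(pi*x/4)/pi + 384*sin(pi*x/4)/pi**3 + 64*cos(pi*x/4)/pi**2; evaluating from -4 to 4: ∫_{-4}^{4} (-3*x**2 + 4*x + 3) cos(-pi*x/4) dx = (320/pi**2) - (-448/pi**2) = 768/pi**2.
Hence Re(c_{-1}) = (1/8)·(768/pi**2) = 96/pi**2.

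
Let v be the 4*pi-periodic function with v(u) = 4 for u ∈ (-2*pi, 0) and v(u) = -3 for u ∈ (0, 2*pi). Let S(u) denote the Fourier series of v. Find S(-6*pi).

u = -6*pi differs from u = -2*pi by -1 full period(s), and the series is 4*pi-periodic.
At u = -2*pi the one-sided limits are v(-2*pi^-) = -3 and v(-2*pi^+) = 4.
By Dirichlet's theorem the series converges to their average, [(-3) + (4)]/2 = 1/2.

1/2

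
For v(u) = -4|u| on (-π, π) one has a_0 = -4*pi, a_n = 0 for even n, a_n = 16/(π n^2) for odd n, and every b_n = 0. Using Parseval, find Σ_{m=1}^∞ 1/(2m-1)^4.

pi**4/96

Parseval: a_0^2/2 + Σ a_n^2 = (1/π) ∫_{-π}^{π} v(u)^2 du = 32*pi**2/3.
Subtract a_0^2/2 = 8*pi**2: Σ a_n^2 = 8*pi**2/3.
Only odd n contribute, with a_n^2 = 256/(π^2 n^4), so Σ_{m≥1} 1/(2m-1)^4 = π^2·(8*pi**2/3)/256 = pi**4/96.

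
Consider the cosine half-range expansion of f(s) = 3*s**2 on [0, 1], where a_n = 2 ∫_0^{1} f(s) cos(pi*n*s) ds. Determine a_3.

-4/(3*pi**2)

a_3 = 2 ∫_0^{1} (3*s**2) cos(3*pi*s) ds.
Integrating by parts twice (tabular method), an antiderivative of (3*s**2) cos(3*pi*s) is s**2*sin(3*pi*s)/pi + 2*s*cos(3*pi*s)/(3*pi**2) - 2*sin(3*pi*s)/(9*pi**3); evaluating from 0 to 1: ∫_{0}^{1} (3*s**2) cos(3*pi*s) ds = (-2/(3*pi**2)) - (0) = -2/(3*pi**2).
Hence a_3 = 2·(-2/(3*pi**2)) = -4/(3*pi**2).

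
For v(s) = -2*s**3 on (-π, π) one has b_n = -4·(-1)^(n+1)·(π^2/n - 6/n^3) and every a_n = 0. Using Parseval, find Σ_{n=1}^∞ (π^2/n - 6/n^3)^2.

Parseval: Σ b_n^2 = (1/π) ∫_{-π}^{π} v(s)^2 ds = 8*pi**6/7.
b_n^2 = 16·(π^2/n - 6/n^3)^2, so the sum equals (8*pi**6/7)/16 = pi**6/14.

pi**6/14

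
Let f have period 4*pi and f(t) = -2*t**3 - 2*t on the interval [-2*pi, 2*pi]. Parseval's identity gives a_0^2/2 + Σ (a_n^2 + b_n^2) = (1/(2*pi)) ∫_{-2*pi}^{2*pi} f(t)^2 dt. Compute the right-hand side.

(1/(2*pi)) ∫_{-2*pi}^{2*pi} f(t)^2 dt = (1/(2*pi)) · (64*pi**3*(35 + 168*pi**2 + 240*pi**4)/105) = 32*pi**2*(35 + 168*pi**2 + 240*pi**4)/105.

32*pi**2*(35 + 168*pi**2 + 240*pi**4)/105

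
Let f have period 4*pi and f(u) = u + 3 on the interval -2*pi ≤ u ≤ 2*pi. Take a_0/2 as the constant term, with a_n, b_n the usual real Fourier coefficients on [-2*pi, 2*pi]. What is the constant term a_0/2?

3

a_0 = (1/(2*pi)) ∫_{-2*pi}^{2*pi} f(u) du = (1/(2*pi)) · (12*pi) = 6.
So the constant term a_0/2 = 3.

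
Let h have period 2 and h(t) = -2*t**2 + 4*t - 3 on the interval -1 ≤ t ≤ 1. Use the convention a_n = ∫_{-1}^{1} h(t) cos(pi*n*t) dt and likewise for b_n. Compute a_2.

-2/pi**2

a_2 = ∫_{-1}^{1} h(t) cos(2*pi*t) dt.
Integrating by parts twice (tabular method), an antiderivative of (-2*t**2 + 4*t - 3) cos(2*pi*t) is -t**2*sin(2*pi*t)/pi + 2*t*sin(2*pi*t)/pi - t*cos(2*pi*t)/pi**2 - 3*sin(2*pi*t)/(2*pi) + sin(2*pi*t)/(2*pi**3) + cos(2*pi*t)/pi**2; evaluating from -1 to 1: ∫_{-1}^{1} (-2*t**2 + 4*t - 3) cos(2*pi*t) dt = (0) - (2/pi**2) = -2/pi**2.
Hence a_2 = -2/pi**2.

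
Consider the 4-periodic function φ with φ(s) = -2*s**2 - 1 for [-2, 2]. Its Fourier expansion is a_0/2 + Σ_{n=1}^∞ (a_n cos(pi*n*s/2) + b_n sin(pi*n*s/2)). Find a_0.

a_0 = 1/2 ∫_{-2}^{2} φ(s) ds = 1/2 · (-44/3) = -22/3.

-22/3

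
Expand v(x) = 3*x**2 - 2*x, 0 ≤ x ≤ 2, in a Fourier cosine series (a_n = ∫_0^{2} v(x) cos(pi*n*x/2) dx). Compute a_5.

a_5 = ∫_0^{2} (3*x**2 - 2*x) cos(5*pi*x/2) dx.
Integrating by parts twice (tabular method), an antiderivative of (3*x**2 - 2*x) cos(5*pi*x/2) is 6*x**2*sin(5*pi*x/2)/(5*pi) - 4*x*sin(5*pi*x/2)/(5*pi) + 24*x*cos(5*pi*x/2)/(25*pi**2) - 48*sin(5*pi*x/2)/(125*pi**3) - 8*cos(5*pi*x/2)/(25*pi**2); evaluating from 0 to 2: ∫_{0}^{2} (3*x**2 - 2*x) cos(5*pi*x/2) dx = (-8/(5*pi**2)) - (-8/(25*pi**2)) = -32/(25*pi**2).
Hence a_5 = -32/(25*pi**2).

-32/(25*pi**2)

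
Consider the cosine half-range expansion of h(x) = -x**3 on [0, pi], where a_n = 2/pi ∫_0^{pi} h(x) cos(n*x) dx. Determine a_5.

a_5 = 2/pi ∫_0^{pi} (-x**3) cos(5*x) dx.
Integrating by parts three times (tabular method), an antiderivative of (-x**3) cos(5*x) is -x**3*sin(5*x)/5 - 3*x**2*cos(5*x)/25 + 6*x*sin(5*x)/125 + 6*cos(5*x)/625; evaluating from 0 to pi: ∫_{0}^{pi} (-x**3) cos(5*x) dx = (-6/625 + 3*pi**2/25) - (6/625) = -12/625 + 3*pi**2/25.
Hence a_5 = (2/pi)·(-12/625 + 3*pi**2/25) = 6*(-4 + 25*pi**2)/(625*pi).

6*(-4 + 25*pi**2)/(625*pi)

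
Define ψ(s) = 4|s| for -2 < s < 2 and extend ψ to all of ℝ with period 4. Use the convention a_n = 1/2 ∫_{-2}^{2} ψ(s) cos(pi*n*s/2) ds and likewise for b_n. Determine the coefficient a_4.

a_4 = 1/2 ∫_{-2}^{2} ψ(s) cos(2*pi*s) ds.
ψ is even and cos(2*pi*s) is even, so the integrand is even and a_4 = ∫_0^{2} ψ(s) cos(2*pi*s) ds.
Integrating by parts (boundary term plus one more integral), an antiderivative of (4*s) cos(2*pi*s) is 2*s*sin(2*pi*s)/pi + cos(2*pi*s)/pi**2; evaluating from 0 to 2: ∫_{0}^{2} (4*s) cos(2*pi*s) ds = (pi**(-2)) - (pi**(-2)) = 0.
Hence a_4 = 0.

0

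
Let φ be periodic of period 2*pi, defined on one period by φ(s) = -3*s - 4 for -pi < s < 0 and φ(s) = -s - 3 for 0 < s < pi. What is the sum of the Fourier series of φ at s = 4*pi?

s = 4*pi differs from s = 0 by 2 full period(s), and the series is 2*pi-periodic.
At s = 0 the one-sided limits are φ(0^-) = -4 and φ(0^+) = -3.
By Dirichlet's theorem the series converges to their average, [(-4) + (-3)]/2 = -7/2.

-7/2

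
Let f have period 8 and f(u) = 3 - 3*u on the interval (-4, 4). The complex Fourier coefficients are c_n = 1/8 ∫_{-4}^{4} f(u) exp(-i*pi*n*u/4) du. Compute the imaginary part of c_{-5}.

-12/(5*pi)

Since f is real-valued, Im(c_{-5}) = -1/8 ∫_{-4}^{4} f(u) sin(-5*pi*u/4) du = b_{5}/2.
Integrating by parts (boundary term plus one more integral), an antiderivative of (3 - 3*u) sin(-5*pi*u/4) is -12*u*cos(5*pi*u/4)/(5*pi) + 48*sin(5*pi*u/4)/(25*pi**2) + 12*cos(5*pi*u/4)/(5*pi); evaluating from -4 to 4: ∫_{-4}^{4} (3 - 3*u) sin(-5*pi*u/4) du = (36/(5*pi)) - (-12/pi) = 96/(5*pi).
Hence Im(c_{-5}) = (-1/8)·(96/(5*pi)) = -12/(5*pi).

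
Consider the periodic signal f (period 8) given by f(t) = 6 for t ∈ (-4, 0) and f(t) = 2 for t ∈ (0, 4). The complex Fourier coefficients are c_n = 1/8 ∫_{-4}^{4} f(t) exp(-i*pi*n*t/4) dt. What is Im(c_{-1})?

Since f is real-valued, Im(c_{-1}) = -1/8 ∫_{-4}^{4} f(t) sin(-pi*t/4) dt = b_{1}/2.
Split the integral at the breakpoints.
Directly, an antiderivative of (6) sin(-pi*t/4) is 24*cos(pi*t/4)/pi; evaluating from -4 to 0: ∫_{-4}^{0} (6) sin(-pi*t/4) dt = (24/pi) - (-24/pi) = 48/pi.
Directly, an antiderivative of (2) sin(-pi*t/4) is 8*cos(pi*t/4)/pi; evaluating from 0 to 4: ∫_{0}^{4} (2) sin(-pi*t/4) dt = (-8/pi) - (8/pi) = -16/pi.
So ∫_{-4}^{4} f(t) sin(-pi*t/4) dt = 32/pi.
Hence Im(c_{-1}) = (-1/8)·(32/pi) = -4/pi.

-4/pi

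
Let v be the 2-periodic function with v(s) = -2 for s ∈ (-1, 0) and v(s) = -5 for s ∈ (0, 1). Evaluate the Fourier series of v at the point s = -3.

-7/2

s = -3 differs from s = 1 by -2 full period(s), and the series is 2-periodic.
At s = 1 the one-sided limits are v(1^-) = -5 and v(1^+) = -2.
By Dirichlet's theorem the series converges to their average, [(-5) + (-2)]/2 = -7/2.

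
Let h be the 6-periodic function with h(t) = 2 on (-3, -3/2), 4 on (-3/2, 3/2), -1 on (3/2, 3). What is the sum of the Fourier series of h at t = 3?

1/2

At t = 3 the one-sided limits are h(3^-) = -1 and h(3^+) = 2.
By Dirichlet's theorem the series converges to their average, [(-1) + (2)]/2 = 1/2.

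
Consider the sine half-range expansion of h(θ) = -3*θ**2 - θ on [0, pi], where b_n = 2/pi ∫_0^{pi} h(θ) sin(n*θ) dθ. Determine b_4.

b_4 = 2/pi ∫_0^{pi} (-3*θ**2 - θ) sin(4*θ) dθ.
Integrating by parts twice (tabular method), an antiderivative of (-3*θ**2 - θ) sin(4*θ) is 3*θ**2*cos(4*θ)/4 - 3*θ*sin(4*θ)/8 + θ*cos(4*θ)/4 - sin(4*θ)/16 - 3*cos(4*θ)/32; evaluating from 0 to pi: ∫_{0}^{pi} (-3*θ**2 - θ) sin(4*θ) dθ = (-3/32 + pi/4 + 3*pi**2/4) - (-3/32) = pi*(1 + 3*pi)/4.
Hence b_4 = (2/pi)·(pi*(1 + 3*pi)/4) = 1/2 + 3*pi/2.

1/2 + 3*pi/2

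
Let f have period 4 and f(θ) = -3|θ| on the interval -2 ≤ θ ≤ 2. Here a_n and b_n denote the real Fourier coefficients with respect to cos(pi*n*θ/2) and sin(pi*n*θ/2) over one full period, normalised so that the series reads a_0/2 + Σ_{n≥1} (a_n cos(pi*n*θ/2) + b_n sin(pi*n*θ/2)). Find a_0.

a_0 = 1/2 ∫_{-2}^{2} f(θ) dθ = 1/2 · (-12) = -6.

-6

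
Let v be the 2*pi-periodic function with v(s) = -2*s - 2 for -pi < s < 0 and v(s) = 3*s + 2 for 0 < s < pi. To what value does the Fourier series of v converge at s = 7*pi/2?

-2 + pi

s = 7*pi/2 differs from s = -pi/2 by 2 full period(s), and the series is 2*pi-periodic.
v is continuous at s = -pi/2 with value -2 + pi, so the series converges to -2 + pi there.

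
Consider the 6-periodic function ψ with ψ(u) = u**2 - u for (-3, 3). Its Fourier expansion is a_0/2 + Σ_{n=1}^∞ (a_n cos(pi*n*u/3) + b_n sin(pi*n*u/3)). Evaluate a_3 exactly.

a_3 = 1/3 ∫_{-3}^{3} ψ(u) cos(pi*u) du.
Integrating by parts twice (tabular method), an antiderivative of (u**2 - u) cos(pi*u) is u**2*sin(pi*u)/pi - u*sin(pi*u)/pi + 2*u*cos(pi*u)/pi**2 - 2*sin(pi*u)/pi**3 - cos(pi*u)/pi**2; evaluating from -3 to 3: ∫_{-3}^{3} (u**2 - u) cos(pi*u) du = (-5/pi**2) - (7/pi**2) = -12/pi**2.
Hence a_3 = (1/3)·(-12/pi**2) = -4/pi**2.

-4/pi**2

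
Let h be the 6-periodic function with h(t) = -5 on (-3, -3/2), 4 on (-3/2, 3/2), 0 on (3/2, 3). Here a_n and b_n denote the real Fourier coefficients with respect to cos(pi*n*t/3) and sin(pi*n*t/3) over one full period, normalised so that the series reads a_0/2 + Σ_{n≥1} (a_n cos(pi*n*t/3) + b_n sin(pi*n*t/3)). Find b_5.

b_5 = 1/3 ∫_{-3}^{3} h(t) sin(5*pi*t/3) dt.
Split the integral at the breakpoints.
Directly, an antiderivative of (-5) sin(5*pi*t/3) is 3*cos(5*pi*t/3)/pi; evaluating from -3 to -3/2: ∫_{-3}^{-3/2} (-5) sin(5*pi*t/3) dt = (0) - (-3/pi) = 3/pi.
Directly, an antiderivative of (4) sin(5*pi*t/3) is -12*cos(5*pi*t/3)/(5*pi); evaluating from -3/2 to 3/2: ∫_{-3/2}^{3/2} (4) sin(5*pi*t/3) dt = (0) - (0) = 0.
∫_{3/2}^{3} (0) sin(5*pi*t/3) dt = 0.
Summing the pieces and multiplying by (1/3) gives b_5 = 1/pi.

1/pi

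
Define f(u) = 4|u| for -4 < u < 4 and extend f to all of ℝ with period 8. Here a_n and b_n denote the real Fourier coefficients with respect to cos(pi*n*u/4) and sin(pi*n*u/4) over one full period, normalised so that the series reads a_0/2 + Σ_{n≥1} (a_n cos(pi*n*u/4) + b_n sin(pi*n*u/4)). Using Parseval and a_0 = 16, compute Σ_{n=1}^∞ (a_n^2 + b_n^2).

128/3

Parseval: a_0^2/2 + Σ_{n≥1} (a_n^2+b_n^2) = 1/4 ∫_{-4}^{4} f(u)^2 du = 512/3.
Subtract a_0^2/2 = 128: Σ (a_n^2+b_n^2) = 128/3.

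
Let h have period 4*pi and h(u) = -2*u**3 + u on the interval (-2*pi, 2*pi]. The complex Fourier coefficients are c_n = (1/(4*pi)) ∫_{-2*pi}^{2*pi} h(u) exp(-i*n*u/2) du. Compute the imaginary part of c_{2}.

Since h is real-valued, Im(c_{2}) = -(1/(4*pi)) ∫_{-2*pi}^{2*pi} h(u) sin(u) du = -b_{2}/2.
h is odd and sin(u) is odd, so the integrand is even: ∫_{-2*pi}^{2*pi} h(u) sin(u) du = 2∫_0^{2*pi} h(u) sin(u) du.
Integrating by parts three times (tabular method), an antiderivative of (-2*u**3 + u) sin(u) is 2*u**3*cos(u) - 6*u**2*sin(u) - 13*u*cos(u) + 13*sin(u); evaluating from 0 to 2*pi: ∫_{0}^{2*pi} (-2*u**3 + u) sin(u) du = (-26*pi + 16*pi**3) - (0) = -26*pi + 16*pi**3.
So ∫_{-2*pi}^{2*pi} h(u) sin(u) du = -52*pi + 32*pi**3.
Hence Im(c_{2}) = (-1/(4*pi))·(-52*pi + 32*pi**3) = 13 - 8*pi**2.

13 - 8*pi**2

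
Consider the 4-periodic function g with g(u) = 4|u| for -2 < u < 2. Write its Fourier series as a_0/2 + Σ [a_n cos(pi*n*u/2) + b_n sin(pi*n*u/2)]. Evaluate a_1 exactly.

a_1 = 1/2 ∫_{-2}^{2} g(u) cos(pi*u/2) du.
g is even and cos(pi*u/2) is even, so the integrand is even and a_1 = ∫_0^{2} g(u) cos(pi*u/2) du.
Integrating by parts (boundary term plus one more integral), an antiderivative of (4*u) cos(pi*u/2) is 8*u*sin(pi*u/2)/pi + 16*cos(pi*u/2)/pi**2; evaluating from 0 to 2: ∫_{0}^{2} (4*u) cos(pi*u/2) du = (-16/pi**2) - (16/pi**2) = -32/pi**2.
Hence a_1 = -32/pi**2.

-32/pi**2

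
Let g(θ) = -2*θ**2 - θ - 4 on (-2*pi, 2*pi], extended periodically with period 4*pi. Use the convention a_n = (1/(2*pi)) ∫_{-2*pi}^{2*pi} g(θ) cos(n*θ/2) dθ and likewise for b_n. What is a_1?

a_1 = (1/(2*pi)) ∫_{-2*pi}^{2*pi} g(θ) cos(θ/2) dθ.
Integrating by parts twice (tabular method), an antiderivative of (-2*θ**2 - θ - 4) cos(θ/2) is -4*θ**2*sin(θ/2) - 2*θ*sin(θ/2) - 16*θ*cos(θ/2) + 24*sin(θ/2) - 4*cos(θ/2); evaluating from -2*pi to 2*pi: ∫_{-2*pi}^{2*pi} (-2*θ**2 - θ - 4) cos(θ/2) dθ = (4 + 32*pi) - (4 - 32*pi) = 64*pi.
Hence a_1 = (1/(2*pi))·(64*pi) = 32.

32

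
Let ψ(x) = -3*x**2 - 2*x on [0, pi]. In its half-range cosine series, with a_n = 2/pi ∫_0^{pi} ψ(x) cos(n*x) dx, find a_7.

4*(2 + 3*pi)/(49*pi)

a_7 = 2/pi ∫_0^{pi} (-3*x**2 - 2*x) cos(7*x) dx.
Integrating by parts twice (tabular method), an antiderivative of (-3*x**2 - 2*x) cos(7*x) is -3*x**2*sin(7*x)/7 - 2*x*sin(7*x)/7 - 6*x*cos(7*x)/49 + 6*sin(7*x)/343 - 2*cos(7*x)/49; evaluating from 0 to pi: ∫_{0}^{pi} (-3*x**2 - 2*x) cos(7*x) dx = (2/49 + 6*pi/49) - (-2/49) = 4/49 + 6*pi/49.
Hence a_7 = (2/pi)·(4/49 + 6*pi/49) = 4*(2 + 3*pi)/(49*pi).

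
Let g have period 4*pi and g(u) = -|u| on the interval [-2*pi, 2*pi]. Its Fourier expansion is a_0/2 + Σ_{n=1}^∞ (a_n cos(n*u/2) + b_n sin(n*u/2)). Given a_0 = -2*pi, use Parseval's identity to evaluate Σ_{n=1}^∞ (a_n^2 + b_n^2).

2*pi**2/3

Parseval: a_0^2/2 + Σ_{n≥1} (a_n^2+b_n^2) = (1/(2*pi)) ∫_{-2*pi}^{2*pi} g(u)^2 du = 8*pi**2/3.
Subtract a_0^2/2 = 2*pi**2: Σ (a_n^2+b_n^2) = 2*pi**2/3.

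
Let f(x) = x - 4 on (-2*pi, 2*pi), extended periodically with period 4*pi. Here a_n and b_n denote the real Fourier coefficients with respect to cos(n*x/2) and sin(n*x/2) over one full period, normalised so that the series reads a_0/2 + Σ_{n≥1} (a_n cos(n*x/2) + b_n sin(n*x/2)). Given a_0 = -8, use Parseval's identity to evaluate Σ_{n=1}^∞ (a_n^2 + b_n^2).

8*pi**2/3

Parseval: a_0^2/2 + Σ_{n≥1} (a_n^2+b_n^2) = (1/(2*pi)) ∫_{-2*pi}^{2*pi} f(x)^2 dx = 8*pi**2/3 + 32.
Subtract a_0^2/2 = 32: Σ (a_n^2+b_n^2) = 8*pi**2/3.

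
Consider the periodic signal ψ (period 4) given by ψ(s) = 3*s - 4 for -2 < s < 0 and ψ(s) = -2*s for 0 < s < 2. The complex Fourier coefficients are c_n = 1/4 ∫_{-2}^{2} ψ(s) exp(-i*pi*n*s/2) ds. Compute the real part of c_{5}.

Since ψ is real-valued, Re(c_{5}) = 1/4 ∫_{-2}^{2} ψ(s) cos(5*pi*s/2) ds = a_{5}/2.
Split the integral at the breakpoints.
Integrating by parts (boundary term plus one more integral), an antiderivative of (3*s - 4) cos(5*pi*s/2) is 6*s*sin(5*pi*s/2)/(5*pi) - 8*sin(5*pi*s/2)/(5*pi) + 12*cos(5*pi*s/2)/(25*pi**2); evaluating from -2 to 0: ∫_{-2}^{0} (3*s - 4) cos(5*pi*s/2) ds = (12/(25*pi**2)) - (-12/(25*pi**2)) = 24/(25*pi**2).
Integrating by parts (boundary term plus one more integral), an antiderivative of (-2*s) cos(5*pi*s/2) is -4*s*sin(5*pi*s/2)/(5*pi) - 8*cos(5*pi*s/2)/(25*pi**2); evaluating from 0 to 2: ∫_{0}^{2} (-2*s) cos(5*pi*s/2) ds = (8/(25*pi**2)) - (-8/(25*pi**2)) = 16/(25*pi**2).
So ∫_{-2}^{2} ψ(s) cos(5*pi*s/2) ds = 8/(5*pi**2).
Hence Re(c_{5}) = (1/4)·(8/(5*pi**2)) = 2/(5*pi**2).

2/(5*pi**2)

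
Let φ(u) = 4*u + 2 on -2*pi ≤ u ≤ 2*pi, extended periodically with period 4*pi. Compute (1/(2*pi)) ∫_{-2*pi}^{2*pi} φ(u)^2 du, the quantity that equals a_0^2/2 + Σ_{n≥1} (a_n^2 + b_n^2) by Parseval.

(1/(2*pi)) ∫_{-2*pi}^{2*pi} φ(u)^2 du = (1/(2*pi)) · (16*pi + 256*pi**3/3) = 8 + 128*pi**2/3.

8 + 128*pi**2/3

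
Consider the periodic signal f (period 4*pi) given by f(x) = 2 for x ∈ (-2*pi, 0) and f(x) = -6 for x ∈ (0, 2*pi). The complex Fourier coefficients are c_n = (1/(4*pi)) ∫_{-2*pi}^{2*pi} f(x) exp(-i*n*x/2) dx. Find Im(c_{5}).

8/(5*pi)

Since f is real-valued, Im(c_{5}) = -(1/(4*pi)) ∫_{-2*pi}^{2*pi} f(x) sin(5*x/2) dx = -b_{5}/2.
Split the integral at the breakpoints.
Directly, an antiderivative of (2) sin(5*x/2) is -4*cos(5*x/2)/5; evaluating from -2*pi to 0: ∫_{-2*pi}^{0} (2) sin(5*x/2) dx = (-4/5) - (4/5) = -8/5.
Directly, an antiderivative of (-6) sin(5*x/2) is 12*cos(5*x/2)/5; evaluating from 0 to 2*pi: ∫_{0}^{2*pi} (-6) sin(5*x/2) dx = (-12/5) - (12/5) = -24/5.
So ∫_{-2*pi}^{2*pi} f(x) sin(5*x/2) dx = -32/5.
Hence Im(c_{5}) = (-1/(4*pi))·(-32/5) = 8/(5*pi).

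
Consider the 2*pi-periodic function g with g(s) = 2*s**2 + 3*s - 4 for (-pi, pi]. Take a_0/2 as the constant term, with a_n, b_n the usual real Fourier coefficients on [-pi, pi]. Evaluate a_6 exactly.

2/9

a_6 = 1/pi ∫_{-pi}^{pi} g(s) cos(6*s) ds.
Integrating by parts twice (tabular method), an antiderivative of (2*s**2 + 3*s - 4) cos(6*s) is s**2*sin(6*s)/3 + s*sin(6*s)/2 + s*cos(6*s)/9 - 37*sin(6*s)/54 + cos(6*s)/12; evaluating from -pi to pi: ∫_{-pi}^{pi} (2*s**2 + 3*s - 4) cos(6*s) ds = (1/12 + pi/9) - (1/12 - pi/9) = 2*pi/9.
Hence a_6 = (1/pi)·(2*pi/9) = 2/9.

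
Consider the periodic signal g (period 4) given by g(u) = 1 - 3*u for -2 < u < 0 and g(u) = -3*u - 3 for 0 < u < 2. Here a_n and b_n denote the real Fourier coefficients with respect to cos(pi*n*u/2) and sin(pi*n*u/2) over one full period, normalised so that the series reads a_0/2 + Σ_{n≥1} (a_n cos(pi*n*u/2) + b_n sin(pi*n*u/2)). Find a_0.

-2

a_0 = 1/2 ∫_{-2}^{2} g(u) du = 1/2 · (-4) = -2.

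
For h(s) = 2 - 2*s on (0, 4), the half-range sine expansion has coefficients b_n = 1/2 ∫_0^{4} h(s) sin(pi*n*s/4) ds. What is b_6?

8/(3*pi)

b_6 = 1/2 ∫_0^{4} (2 - 2*s) sin(3*pi*s/2) ds.
Integrating by parts (boundary term plus one more integral), an antiderivative of (2 - 2*s) sin(3*pi*s/2) is 4*s*cos(3*pi*s/2)/(3*pi) - 8*sin(3*pi*s/2)/(9*pi**2) - 4*cos(3*pi*s/2)/(3*pi); evaluating from 0 to 4: ∫_{0}^{4} (2 - 2*s) sin(3*pi*s/2) ds = (4/pi) - (-4/(3*pi)) = 16/(3*pi).
Hence b_6 = (1/2)·(16/(3*pi)) = 8/(3*pi).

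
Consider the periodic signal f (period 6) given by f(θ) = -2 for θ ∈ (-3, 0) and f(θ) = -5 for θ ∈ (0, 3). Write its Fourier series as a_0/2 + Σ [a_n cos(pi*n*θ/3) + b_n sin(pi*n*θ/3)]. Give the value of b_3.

-2/pi

b_3 = 1/3 ∫_{-3}^{3} f(θ) sin(pi*θ) dθ.
Split the integral at the breakpoints.
Directly, an antiderivative of (-2) sin(pi*θ) is 2*cos(pi*θ)/pi; evaluating from -3 to 0: ∫_{-3}^{0} (-2) sin(pi*θ) dθ = (2/pi) - (-2/pi) = 4/pi.
Directly, an antiderivative of (-5) sin(pi*θ) is 5*cos(pi*θ)/pi; evaluating from 0 to 3: ∫_{0}^{3} (-5) sin(pi*θ) dθ = (-5/pi) - (5/pi) = -10/pi.
Summing the pieces and multiplying by (1/3) gives b_3 = -2/pi.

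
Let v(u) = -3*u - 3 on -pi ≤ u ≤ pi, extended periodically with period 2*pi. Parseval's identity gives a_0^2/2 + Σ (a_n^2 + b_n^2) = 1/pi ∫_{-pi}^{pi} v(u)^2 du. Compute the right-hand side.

18 + 6*pi**2

1/pi ∫_{-pi}^{pi} v(u)^2 du = 1/pi · (6*pi*(3 + pi**2)) = 18 + 6*pi**2.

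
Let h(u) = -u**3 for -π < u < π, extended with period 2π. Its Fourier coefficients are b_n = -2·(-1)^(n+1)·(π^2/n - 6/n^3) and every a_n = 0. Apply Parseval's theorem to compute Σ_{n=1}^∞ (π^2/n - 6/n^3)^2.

Parseval: Σ b_n^2 = (1/π) ∫_{-π}^{π} h(u)^2 du = 2*pi**6/7.
b_n^2 = 4·(π^2/n - 6/n^3)^2, so the sum equals (2*pi**6/7)/4 = pi**6/14.

pi**6/14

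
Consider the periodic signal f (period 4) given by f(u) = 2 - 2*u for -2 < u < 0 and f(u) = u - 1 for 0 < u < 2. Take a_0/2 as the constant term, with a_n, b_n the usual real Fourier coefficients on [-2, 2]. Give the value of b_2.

b_2 = 1/2 ∫_{-2}^{2} f(u) sin(pi*u) du.
Split the integral at the breakpoints.
Integrating by parts (boundary term plus one more integral), an antiderivative of (2 - 2*u) sin(pi*u) is 2*u*cos(pi*u)/pi - 2*sin(pi*u)/pi**2 - 2*cos(pi*u)/pi; evaluating from -2 to 0: ∫_{-2}^{0} (2 - 2*u) sin(pi*u) du = (-2/pi) - (-6/pi) = 4/pi.
Integrating by parts (boundary term plus one more integral), an antiderivative of (u - 1) sin(pi*u) is -u*cos(pi*u)/pi + sin(pi*u)/pi**2 + cos(pi*u)/pi; evaluating from 0 to 2: ∫_{0}^{2} (u - 1) sin(pi*u) du = (-1/pi) - (1/pi) = -2/pi.
Summing the pieces and multiplying by (1/2) gives b_2 = 1/pi.

1/pi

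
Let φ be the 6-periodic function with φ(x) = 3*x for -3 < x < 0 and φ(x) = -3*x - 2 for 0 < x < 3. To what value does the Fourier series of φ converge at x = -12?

x = -12 differs from x = 0 by -2 full period(s), and the series is 6-periodic.
At x = 0 the one-sided limits are φ(0^-) = 0 and φ(0^+) = -2.
By Dirichlet's theorem the series converges to their average, [(0) + (-2)]/2 = -1.

-1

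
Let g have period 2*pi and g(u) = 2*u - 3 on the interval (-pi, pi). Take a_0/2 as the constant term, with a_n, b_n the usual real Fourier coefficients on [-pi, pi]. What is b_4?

b_4 = 1/pi ∫_{-pi}^{pi} g(u) sin(4*u) du.
Integrating by parts (boundary term plus one more integral), an antiderivative of (2*u - 3) sin(4*u) is -u*cos(4*u)/2 + sin(4*u)/8 + 3*cos(4*u)/4; evaluating from -pi to pi: ∫_{-pi}^{pi} (2*u - 3) sin(4*u) du = (3/4 - pi/2) - (3/4 + pi/2) = -pi.
Hence b_4 = (1/pi)·(-pi) = -1.

-1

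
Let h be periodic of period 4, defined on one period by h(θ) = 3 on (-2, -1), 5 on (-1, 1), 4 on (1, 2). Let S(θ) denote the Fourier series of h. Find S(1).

At θ = 1 the one-sided limits are h(1^-) = 5 and h(1^+) = 4.
By Dirichlet's theorem the series converges to their average, [(5) + (4)]/2 = 9/2.

9/2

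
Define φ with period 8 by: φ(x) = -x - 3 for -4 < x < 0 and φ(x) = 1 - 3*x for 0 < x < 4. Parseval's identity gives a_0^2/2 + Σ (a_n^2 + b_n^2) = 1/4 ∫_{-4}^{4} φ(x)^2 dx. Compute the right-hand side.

118/3

1/4 ∫_{-4}^{4} φ(x)^2 dx = 1/4 · (472/3) = 118/3.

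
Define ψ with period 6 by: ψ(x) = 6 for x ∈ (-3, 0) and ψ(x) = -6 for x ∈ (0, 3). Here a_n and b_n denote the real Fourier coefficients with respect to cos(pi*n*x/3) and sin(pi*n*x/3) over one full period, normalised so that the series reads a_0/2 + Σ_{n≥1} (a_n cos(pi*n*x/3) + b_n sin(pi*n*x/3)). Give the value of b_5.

b_5 = 1/3 ∫_{-3}^{3} ψ(x) sin(5*pi*x/3) dx.
ψ is odd and sin(5*pi*x/3) is odd, so the integrand is even and b_5 = 2/3 ∫_0^{3} ψ(x) sin(5*pi*x/3) dx.
Directly, an antiderivative of (-6) sin(5*pi*x/3) is 18*cos(5*pi*x/3)/(5*pi); evaluating from 0 to 3: ∫_{0}^{3} (-6) sin(5*pi*x/3) dx = (-18/(5*pi)) - (18/(5*pi)) = -36/(5*pi).
Hence b_5 = (2/3)·(-36/(5*pi)) = -24/(5*pi).

-24/(5*pi)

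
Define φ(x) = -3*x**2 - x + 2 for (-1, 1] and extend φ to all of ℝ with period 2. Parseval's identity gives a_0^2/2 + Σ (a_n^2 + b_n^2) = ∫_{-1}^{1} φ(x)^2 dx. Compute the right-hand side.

64/15

∫_{-1}^{1} φ(x)^2 dx = 64/15.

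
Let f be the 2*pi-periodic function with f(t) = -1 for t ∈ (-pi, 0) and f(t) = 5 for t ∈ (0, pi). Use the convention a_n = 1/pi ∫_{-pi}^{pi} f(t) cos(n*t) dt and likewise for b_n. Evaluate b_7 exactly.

b_7 = 1/pi ∫_{-pi}^{pi} f(t) sin(7*t) dt.
Split the integral at the breakpoints.
Directly, an antiderivative of (-1) sin(7*t) is cos(7*t)/7; evaluating from -pi to 0: ∫_{-pi}^{0} (-1) sin(7*t) dt = (1/7) - (-1/7) = 2/7.
Directly, an antiderivative of (5) sin(7*t) is -5*cos(7*t)/7; evaluating from 0 to pi: ∫_{0}^{pi} (5) sin(7*t) dt = (5/7) - (-5/7) = 10/7.
Summing the pieces and multiplying by (1/pi) gives b_7 = 12/(7*pi).

12/(7*pi)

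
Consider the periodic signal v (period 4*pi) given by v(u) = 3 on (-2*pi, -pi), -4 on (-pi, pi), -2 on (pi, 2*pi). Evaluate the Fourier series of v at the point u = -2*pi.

At u = -2*pi the one-sided limits are v(-2*pi^-) = -2 and v(-2*pi^+) = 3.
By Dirichlet's theorem the series converges to their average, [(-2) + (3)]/2 = 1/2.

1/2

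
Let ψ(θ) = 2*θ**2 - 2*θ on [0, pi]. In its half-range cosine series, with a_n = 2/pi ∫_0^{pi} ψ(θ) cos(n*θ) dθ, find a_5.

a_5 = 2/pi ∫_0^{pi} (2*θ**2 - 2*θ) cos(5*θ) dθ.
Integrating by parts twice (tabular method), an antiderivative of (2*θ**2 - 2*θ) cos(5*θ) is 2*θ**2*sin(5*θ)/5 - 2*θ*sin(5*θ)/5 + 4*θ*cos(5*θ)/25 - 4*sin(5*θ)/125 - 2*cos(5*θ)/25; evaluating from 0 to pi: ∫_{0}^{pi} (2*θ**2 - 2*θ) cos(5*θ) dθ = (2/25 - 4*pi/25) - (-2/25) = 4/25 - 4*pi/25.
Hence a_5 = (2/pi)·(4/25 - 4*pi/25) = 8*(1 - pi)/(25*pi).

8*(1 - pi)/(25*pi)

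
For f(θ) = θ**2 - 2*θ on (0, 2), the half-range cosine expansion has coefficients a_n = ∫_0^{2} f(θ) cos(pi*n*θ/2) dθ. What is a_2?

4/pi**2

a_2 = ∫_0^{2} (θ**2 - 2*θ) cos(pi*θ) dθ.
Integrating by parts twice (tabular method), an antiderivative of (θ**2 - 2*θ) cos(pi*θ) is θ**2*sin(pi*θ)/pi - 2*θ*sin(pi*θ)/pi + 2*θ*cos(pi*θ)/pi**2 - 2*sin(pi*θ)/pi**3 - 2*cos(pi*θ)/pi**2; evaluating from 0 to 2: ∫_{0}^{2} (θ**2 - 2*θ) cos(pi*θ) dθ = (2/pi**2) - (-2/pi**2) = 4/pi**2.
Hence a_2 = 4/pi**2.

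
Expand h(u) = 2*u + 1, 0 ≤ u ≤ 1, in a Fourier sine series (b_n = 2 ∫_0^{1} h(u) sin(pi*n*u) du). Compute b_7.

8/(7*pi)

b_7 = 2 ∫_0^{1} (2*u + 1) sin(7*pi*u) du.
Integrating by parts (boundary term plus one more integral), an antiderivative of (2*u + 1) sin(7*pi*u) is -2*u*cos(7*pi*u)/(7*pi) + 2*sin(7*pi*u)/(49*pi**2) - cos(7*pi*u)/(7*pi); evaluating from 0 to 1: ∫_{0}^{1} (2*u + 1) sin(7*pi*u) du = (3/(7*pi)) - (-1/(7*pi)) = 4/(7*pi).
Hence b_7 = 2·(4/(7*pi)) = 8/(7*pi).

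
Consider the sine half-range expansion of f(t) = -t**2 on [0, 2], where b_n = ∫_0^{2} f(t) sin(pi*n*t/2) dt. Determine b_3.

b_3 = ∫_0^{2} (-t**2) sin(3*pi*t/2) dt.
Integrating by parts twice (tabular method), an antiderivative of (-t**2) sin(3*pi*t/2) is 2*t**2*cos(3*pi*t/2)/(3*pi) - 8*t*sin(3*pi*t/2)/(9*pi**2) - 16*cos(3*pi*t/2)/(27*pi**3); evaluating from 0 to 2: ∫_{0}^{2} (-t**2) sin(3*pi*t/2) dt = (8*(2 - 9*pi**2)/(27*pi**3)) - (-16/(27*pi**3)) = 8*(4 - 9*pi**2)/(27*pi**3).
Hence b_3 = 8*(4 - 9*pi**2)/(27*pi**3).

8*(4 - 9*pi**2)/(27*pi**3)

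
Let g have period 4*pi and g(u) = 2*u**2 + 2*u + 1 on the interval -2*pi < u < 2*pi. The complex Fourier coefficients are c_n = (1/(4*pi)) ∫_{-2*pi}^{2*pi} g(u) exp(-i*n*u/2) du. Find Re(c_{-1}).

-16

Since g is real-valued, Re(c_{-1}) = (1/(4*pi)) ∫_{-2*pi}^{2*pi} g(u) cos(-u/2) du = a_{1}/2.
Integrating by parts twice (tabular method), an antiderivative of (2*u**2 + 2*u + 1) cos(-u/2) is 4*u**2*sin(u/2) + 4*u*sin(u/2) + 16*u*cos(u/2) - 30*sin(u/2) + 8*cos(u/2); evaluating from -2*pi to 2*pi: ∫_{-2*pi}^{2*pi} (2*u**2 + 2*u + 1) cos(-u/2) du = (-32*pi - 8) - (-8 + 32*pi) = -64*pi.
Hence Re(c_{-1}) = (1/(4*pi))·(-64*pi) = -16.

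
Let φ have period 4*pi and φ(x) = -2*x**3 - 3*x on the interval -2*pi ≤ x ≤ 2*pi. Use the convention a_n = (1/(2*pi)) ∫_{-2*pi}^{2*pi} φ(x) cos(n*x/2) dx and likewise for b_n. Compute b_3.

28/9 - 32*pi**2/3

b_3 = (1/(2*pi)) ∫_{-2*pi}^{2*pi} φ(x) sin(3*x/2) dx.
φ is odd and sin(3*x/2) is odd, so the integrand is even and b_3 = 1/pi ∫_0^{2*pi} φ(x) sin(3*x/2) dx.
Integrating by parts three times (tabular method), an antiderivative of (-2*x**3 - 3*x) sin(3*x/2) is 4*x**3*cos(3*x/2)/3 - 8*x**2*sin(3*x/2)/3 - 14*x*cos(3*x/2)/9 + 28*sin(3*x/2)/27; evaluating from 0 to 2*pi: ∫_{0}^{2*pi} (-2*x**3 - 3*x) sin(3*x/2) dx = (4*pi*(7 - 24*pi**2)/9) - (0) = 4*pi*(7 - 24*pi**2)/9.
Hence b_3 = (1/pi)·(4*pi*(7 - 24*pi**2)/9) = 28/9 - 32*pi**2/3.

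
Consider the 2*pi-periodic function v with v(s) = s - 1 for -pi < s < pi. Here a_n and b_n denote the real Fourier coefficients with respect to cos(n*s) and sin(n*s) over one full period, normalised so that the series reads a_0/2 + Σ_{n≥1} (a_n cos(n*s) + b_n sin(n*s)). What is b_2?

b_2 = 1/pi ∫_{-pi}^{pi} v(s) sin(2*s) ds.
Integrating by parts (boundary term plus one more integral), an antiderivative of (s - 1) sin(2*s) is -s*cos(2*s)/2 + sin(2*s)/4 + cos(2*s)/2; evaluating from -pi to pi: ∫_{-pi}^{pi} (s - 1) sin(2*s) ds = (1/2 - pi/2) - (1/2 + pi/2) = -pi.
Hence b_2 = (1/pi)·(-pi) = -1.

-1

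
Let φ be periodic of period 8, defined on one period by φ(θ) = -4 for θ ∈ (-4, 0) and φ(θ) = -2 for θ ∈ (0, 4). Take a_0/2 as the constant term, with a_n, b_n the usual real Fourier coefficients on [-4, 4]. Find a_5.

0

a_5 = 1/4 ∫_{-4}^{4} φ(θ) cos(5*pi*θ/4) dθ.
Split the integral at the breakpoints.
Directly, an antiderivative of (-4) cos(5*pi*θ/4) is -16*sin(5*pi*θ/4)/(5*pi); evaluating from -4 to 0: ∫_{-4}^{0} (-4) cos(5*pi*θ/4) dθ = (0) - (0) = 0.
Directly, an antiderivative of (-2) cos(5*pi*θ/4) is -8*sin(5*pi*θ/4)/(5*pi); evaluating from 0 to 4: ∫_{0}^{4} (-2) cos(5*pi*θ/4) dθ = (0) - (0) = 0.
Summing the pieces and multiplying by (1/4) gives a_5 = 0.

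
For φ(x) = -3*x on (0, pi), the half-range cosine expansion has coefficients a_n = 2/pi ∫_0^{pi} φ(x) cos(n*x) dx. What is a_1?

12/pi

a_1 = 2/pi ∫_0^{pi} (-3*x) cos(x) dx.
Integrating by parts (boundary term plus one more integral), an antiderivative of (-3*x) cos(x) is -3*x*sin(x) - 3*cos(x); evaluating from 0 to pi: ∫_{0}^{pi} (-3*x) cos(x) dx = (3) - (-3) = 6.
Hence a_1 = (2/pi)·(6) = 12/pi.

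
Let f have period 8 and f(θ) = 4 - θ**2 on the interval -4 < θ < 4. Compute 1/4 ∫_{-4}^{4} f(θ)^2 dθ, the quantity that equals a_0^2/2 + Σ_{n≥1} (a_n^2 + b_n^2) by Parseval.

1/4 ∫_{-4}^{4} f(θ)^2 dθ = 1/4 · (2944/15) = 736/15.

736/15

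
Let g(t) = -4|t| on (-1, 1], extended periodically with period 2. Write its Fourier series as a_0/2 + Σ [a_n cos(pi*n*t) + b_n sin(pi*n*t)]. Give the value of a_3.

a_3 = ∫_{-1}^{1} g(t) cos(3*pi*t) dt.
g is even and cos(3*pi*t) is even, so the integrand is even and a_3 = 2 ∫_0^{1} g(t) cos(3*pi*t) dt.
Integrating by parts (boundary term plus one more integral), an antiderivative of (-4*t) cos(3*pi*t) is -4*t*sin(3*pi*t)/(3*pi) - 4*cos(3*pi*t)/(9*pi**2); evaluating from 0 to 1: ∫_{0}^{1} (-4*t) cos(3*pi*t) dt = (4/(9*pi**2)) - (-4/(9*pi**2)) = 8/(9*pi**2).
Hence a_3 = 2·(8/(9*pi**2)) = 16/(9*pi**2).

16/(9*pi**2)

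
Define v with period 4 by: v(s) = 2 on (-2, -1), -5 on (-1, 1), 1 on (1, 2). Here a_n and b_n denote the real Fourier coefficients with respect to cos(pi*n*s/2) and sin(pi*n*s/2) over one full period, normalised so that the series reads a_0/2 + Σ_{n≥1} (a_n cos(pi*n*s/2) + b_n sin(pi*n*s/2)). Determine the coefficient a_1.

-13/pi

a_1 = 1/2 ∫_{-2}^{2} v(s) cos(pi*s/2) ds.
Split the integral at the breakpoints.
Directly, an antiderivative of (2) cos(pi*s/2) is 4*sin(pi*s/2)/pi; evaluating from -2 to -1: ∫_{-2}^{-1} (2) cos(pi*s/2) ds = (-4/pi) - (0) = -4/pi.
Directly, an antiderivative of (-5) cos(pi*s/2) is -10*sin(pi*s/2)/pi; evaluating from -1 to 1: ∫_{-1}^{1} (-5) cos(pi*s/2) ds = (-10/pi) - (10/pi) = -20/pi.
Directly, an antiderivative of (1) cos(pi*s/2) is 2*sin(pi*s/2)/pi; evaluating from 1 to 2: ∫_{1}^{2} (1) cos(pi*s/2) ds = (0) - (2/pi) = -2/pi.
Summing the pieces and multiplying by (1/2) gives a_1 = -13/pi.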